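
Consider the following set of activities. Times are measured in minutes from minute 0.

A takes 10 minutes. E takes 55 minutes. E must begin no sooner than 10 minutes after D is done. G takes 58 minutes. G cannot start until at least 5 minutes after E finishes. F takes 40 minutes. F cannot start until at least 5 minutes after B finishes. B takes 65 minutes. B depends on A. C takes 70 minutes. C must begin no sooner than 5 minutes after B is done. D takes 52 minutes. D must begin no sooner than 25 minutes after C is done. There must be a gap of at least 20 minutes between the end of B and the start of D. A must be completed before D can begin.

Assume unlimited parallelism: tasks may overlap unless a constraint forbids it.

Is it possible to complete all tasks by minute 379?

Nothing blocks A, so it runs from minute 0 to minute 10.
B waits on A (finishes minute 10), so it starts at minute 10 and finishes at 10 + 65 = minute 75.
F waits on B (finishes minute 75, plus 5-minute gap → minute 80), so it starts at minute 80 and finishes at 80 + 40 = minute 120.
C waits on B (finishes minute 75, plus 5-minute gap → minute 80), so it starts at minute 80 and finishes at 80 + 70 = minute 150.
D has to wait for C (finishes minute 150, plus 25-minute gap → minute 175); B (finishes minute 75, plus 20-minute gap → minute 95); A (finishes minute 10). The latest of these is minute 175, so D runs minute 175 to 175 + 52 = minute 227.
E cannot begin until D (finishes minute 227, plus 10-minute gap → minute 237). It runs from minute 237 to 237 + 55 = minute 292.
G cannot begin until E (finishes minute 292, plus 5-minute gap → minute 297). It runs from minute 297 to 297 + 58 = minute 355.
Every task is finished by minute 355, which is no later than the deadline of 379, so the schedule is feasible.

Yes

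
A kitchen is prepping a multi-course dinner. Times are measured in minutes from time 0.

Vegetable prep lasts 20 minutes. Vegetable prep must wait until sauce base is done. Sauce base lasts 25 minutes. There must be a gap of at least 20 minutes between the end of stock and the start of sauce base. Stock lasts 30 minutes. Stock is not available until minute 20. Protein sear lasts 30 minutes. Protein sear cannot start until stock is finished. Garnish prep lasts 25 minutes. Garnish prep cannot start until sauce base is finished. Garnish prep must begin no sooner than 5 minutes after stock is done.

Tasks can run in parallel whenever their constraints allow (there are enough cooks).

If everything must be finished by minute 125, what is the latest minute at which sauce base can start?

75

To finish by minute 125, vegetable prep (duration 20) must start no later than minute 105.
To finish by minute 125, garnish prep (duration 25) must start no later than minute 100.
Sauce base must finish in time for vegetable prep (must start by minute 105); garnish prep (must start by minute 100). The tightest is minute 100, so sauce base must start by 100 − 25 = minute 75.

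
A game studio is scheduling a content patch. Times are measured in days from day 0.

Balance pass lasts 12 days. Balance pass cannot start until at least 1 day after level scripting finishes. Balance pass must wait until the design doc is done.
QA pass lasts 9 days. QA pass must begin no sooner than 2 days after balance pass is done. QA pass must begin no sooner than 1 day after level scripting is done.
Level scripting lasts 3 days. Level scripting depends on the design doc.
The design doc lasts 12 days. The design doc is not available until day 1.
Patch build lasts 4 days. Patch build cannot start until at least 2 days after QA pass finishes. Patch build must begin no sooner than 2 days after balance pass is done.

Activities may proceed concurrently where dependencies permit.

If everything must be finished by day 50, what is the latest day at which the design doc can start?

Patch build must finish by day 50; it takes 4 days, so it must start by 50 − 4 = day 46.
QA pass must finish before patch build (must start by day 46, minus 2-day gap → day 44). With a 9-day duration, QA pass must start by 44 − 9 = day 35.
Balance pass must finish in time for QA pass (must start by day 35, minus 2-day gap → day 33); patch build (must start by day 46, minus 2-day gap → day 44). The tightest is day 33, so balance pass must start by 33 − 12 = day 21.
Level scripting has several dependents: balance pass (must start by day 21, minus 1-day gap → day 20); QA pass (must start by day 35, minus 1-day gap → day 34). The earliest of those limits is day 20, so level scripting must start by 20 − 3 = day 17.
The design doc feeds level scripting (must start by day 17); balance pass (must start by day 21). Taking the minimum, the design doc must finish by day 17 and start by 17 − 12 = day 5.

5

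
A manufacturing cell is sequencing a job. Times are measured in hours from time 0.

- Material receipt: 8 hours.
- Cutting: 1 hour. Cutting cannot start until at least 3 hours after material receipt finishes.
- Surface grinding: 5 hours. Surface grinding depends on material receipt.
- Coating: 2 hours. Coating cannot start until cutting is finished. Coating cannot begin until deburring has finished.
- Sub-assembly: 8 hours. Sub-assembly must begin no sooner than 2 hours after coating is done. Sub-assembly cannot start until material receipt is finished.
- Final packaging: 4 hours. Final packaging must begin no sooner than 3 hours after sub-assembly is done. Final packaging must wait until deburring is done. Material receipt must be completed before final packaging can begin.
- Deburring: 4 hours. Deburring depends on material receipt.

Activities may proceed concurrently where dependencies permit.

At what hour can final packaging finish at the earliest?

Material receipt can start immediately at hour 0; it finishes at hour 8.
After material receipt (finishes hour 8), deburring can start at hour 8 and finishes at hour 12.
Cutting waits on material receipt (finishes hour 8, plus 3-hour gap → hour 11), so it starts at hour 11 and finishes at 11 + 1 = hour 12.
For coating: cutting (finishes hour 12); deburring (finishes hour 12). Taking the maximum gives a start of hour 12, and it finishes at 12 + 2 = hour 14.
Sub-assembly cannot start until coating (finishes hour 14, plus 2-hour gap → hour 16); material receipt (finishes hour 8). The controlling bound is hour 16, so sub-assembly finishes at 16 + 8 = hour 24.
Final packaging needs all of sub-assembly (finishes hour 24, plus 3-hour gap → hour 27); deburring (finishes hour 12); material receipt (finishes hour 8). That puts its earliest start at hour 27; it finishes at 27 + 4 = hour 31.

31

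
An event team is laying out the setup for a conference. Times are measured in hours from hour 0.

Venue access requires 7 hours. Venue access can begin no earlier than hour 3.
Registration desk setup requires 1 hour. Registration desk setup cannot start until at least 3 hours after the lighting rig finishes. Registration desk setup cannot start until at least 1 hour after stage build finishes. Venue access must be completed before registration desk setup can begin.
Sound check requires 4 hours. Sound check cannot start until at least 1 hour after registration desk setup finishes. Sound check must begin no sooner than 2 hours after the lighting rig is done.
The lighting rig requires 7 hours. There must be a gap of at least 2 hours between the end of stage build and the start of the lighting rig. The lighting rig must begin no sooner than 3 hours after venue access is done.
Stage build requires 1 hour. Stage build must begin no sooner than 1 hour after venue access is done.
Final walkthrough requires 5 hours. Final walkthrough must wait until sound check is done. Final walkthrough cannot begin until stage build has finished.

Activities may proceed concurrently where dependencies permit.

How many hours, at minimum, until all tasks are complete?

35

Venue access waits on its own release at hour 3, so it starts at hour 3 and finishes at 3 + 7 = hour 10.
After venue access (finishes hour 10, plus 1-hour gap → hour 11), stage build can start at hour 11 and finishes at hour 12.
For the lighting rig: stage build (finishes hour 12, plus 2-hour gap → hour 14); venue access (finishes hour 10, plus 3-hour gap → hour 13). Taking the maximum gives a start of hour 14, and it finishes at 14 + 7 = hour 21.
Registration desk setup has to wait for the lighting rig (finishes hour 21, plus 3-hour gap → hour 24); stage build (finishes hour 12, plus 1-hour gap → hour 13); venue access (finishes hour 10). The latest of these is hour 24, so registration desk setup runs hour 24 to 24 + 1 = hour 25.
Sound check cannot start until registration desk setup (finishes hour 25, plus 1-hour gap → hour 26); the lighting rig (finishes hour 21, plus 2-hour gap → hour 23). The controlling bound is hour 26, so sound check finishes at 26 + 4 = hour 30.
Final walkthrough has to wait for sound check (finishes hour 30); stage build (finishes hour 12). The latest of these is hour 30, so final walkthrough runs hour 30 to 30 + 5 = hour 35.
All tasks are finished once the last one completes. Finish times: Venue access at 10, Stage build at 12, The lighting rig at 21, Registration desk setup at 25, Sound check at 30, Final walkthrough at 35. The latest is hour 35.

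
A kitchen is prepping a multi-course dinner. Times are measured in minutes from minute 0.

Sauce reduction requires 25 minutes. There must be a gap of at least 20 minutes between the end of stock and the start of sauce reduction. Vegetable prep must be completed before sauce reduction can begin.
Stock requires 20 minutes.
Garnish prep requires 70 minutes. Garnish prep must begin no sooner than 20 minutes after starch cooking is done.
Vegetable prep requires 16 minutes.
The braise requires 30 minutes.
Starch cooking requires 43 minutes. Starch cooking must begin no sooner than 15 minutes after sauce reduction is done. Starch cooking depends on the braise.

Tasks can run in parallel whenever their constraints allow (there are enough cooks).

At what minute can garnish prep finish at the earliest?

213

Vegetable prep can start immediately at minute 0; it finishes at minute 16.
The braise has no prerequisites, so it starts at minute 0 and finishes at minute 30.
Stock has no prerequisites, so it starts at minute 0 and finishes at minute 20.
Sauce reduction cannot start until stock (finishes minute 20, plus 20-minute gap → minute 40); vegetable prep (finishes minute 16). The controlling bound is minute 40, so sauce reduction finishes at 40 + 25 = minute 65.
Starch cooking has to wait for sauce reduction (finishes minute 65, plus 15-minute gap → minute 80); the braise (finishes minute 30). The latest of these is minute 80, so starch cooking runs minute 80 to 80 + 43 = minute 123.
After starch cooking (finishes minute 123, plus 20-minute gap → minute 143), garnish prep can start at minute 143 and finishes at minute 213.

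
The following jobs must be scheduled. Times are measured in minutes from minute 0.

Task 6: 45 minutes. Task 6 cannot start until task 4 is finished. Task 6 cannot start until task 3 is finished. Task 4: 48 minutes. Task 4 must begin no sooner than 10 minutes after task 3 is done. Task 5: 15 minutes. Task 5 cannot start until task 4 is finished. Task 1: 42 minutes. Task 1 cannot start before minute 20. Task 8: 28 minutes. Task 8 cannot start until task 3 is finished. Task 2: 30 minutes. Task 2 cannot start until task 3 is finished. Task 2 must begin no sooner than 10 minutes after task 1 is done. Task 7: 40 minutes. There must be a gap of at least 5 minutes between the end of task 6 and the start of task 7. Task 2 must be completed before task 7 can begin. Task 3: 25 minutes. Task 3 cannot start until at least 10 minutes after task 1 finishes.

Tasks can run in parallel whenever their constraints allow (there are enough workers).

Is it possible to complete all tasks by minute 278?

Task 1 cannot begin until its own release at minute 20. It runs from minute 20 to 20 + 42 = minute 62.
Task 3 cannot begin until task 1 (finishes minute 62, plus 10-minute gap → minute 72). It runs from minute 72 to 72 + 25 = minute 97.
Task 8 cannot begin until task 3 (finishes minute 97). It runs from minute 97 to 97 + 28 = minute 125.
Task 4 cannot begin until task 3 (finishes minute 97, plus 10-minute gap → minute 107). It runs from minute 107 to 107 + 48 = minute 155.
For task 6: task 4 (finishes minute 155); task 3 (finishes minute 97). Taking the maximum gives a start of minute 155, and it finishes at 155 + 45 = minute 200.
Task 5 waits on task 4 (finishes minute 155), so it starts at minute 155 and finishes at 155 + 15 = minute 170.
For task 2: task 3 (finishes minute 97); task 1 (finishes minute 62, plus 10-minute gap → minute 72). Taking the maximum gives a start of minute 97, and it finishes at 97 + 30 = minute 127.
Task 7 needs all of task 6 (finishes minute 200, plus 5-minute gap → minute 205); task 2 (finishes minute 127). That puts its earliest start at minute 205; it finishes at 205 + 40 = minute 245.
Every task is finished by minute 245, which is no later than the deadline of 278, so the schedule is feasible.

Yes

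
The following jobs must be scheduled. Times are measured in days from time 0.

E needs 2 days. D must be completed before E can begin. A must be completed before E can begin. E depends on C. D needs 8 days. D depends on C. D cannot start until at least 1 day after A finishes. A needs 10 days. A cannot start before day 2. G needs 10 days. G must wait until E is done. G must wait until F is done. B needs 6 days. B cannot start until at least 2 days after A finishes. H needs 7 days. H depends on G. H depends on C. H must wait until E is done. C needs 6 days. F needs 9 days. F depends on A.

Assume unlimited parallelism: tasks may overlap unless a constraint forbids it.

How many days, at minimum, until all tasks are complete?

40

Nothing blocks C, so it runs from day 0 to day 6.
A cannot begin until its own release at day 2. It runs from day 2 to 2 + 10 = day 12.
After A (finishes day 12), F can start at day 12 and finishes at day 21.
For D: C (finishes day 6); A (finishes day 12, plus 1-day gap → day 13). Taking the maximum gives a start of day 13, and it finishes at 13 + 8 = day 21.
E cannot start until D (finishes day 21); A (finishes day 12); C (finishes day 6). The controlling bound is day 21, so E finishes at 21 + 2 = day 23.
G needs all of E (finishes day 23); F (finishes day 21). That puts its earliest start at day 23; it finishes at 23 + 10 = day 33.
H cannot start until G (finishes day 33); C (finishes day 6); E (finishes day 23). The controlling bound is day 33, so H finishes at 33 + 7 = day 40.
B waits on A (finishes day 12, plus 2-day gap → day 14), so it starts at day 14 and finishes at 14 + 6 = day 20.
All tasks are finished once the last one completes. Finish times: A at 12, B at 20, C at 6, D at 21, E at 23, F at 21, G at 33, H at 40. The latest is day 40.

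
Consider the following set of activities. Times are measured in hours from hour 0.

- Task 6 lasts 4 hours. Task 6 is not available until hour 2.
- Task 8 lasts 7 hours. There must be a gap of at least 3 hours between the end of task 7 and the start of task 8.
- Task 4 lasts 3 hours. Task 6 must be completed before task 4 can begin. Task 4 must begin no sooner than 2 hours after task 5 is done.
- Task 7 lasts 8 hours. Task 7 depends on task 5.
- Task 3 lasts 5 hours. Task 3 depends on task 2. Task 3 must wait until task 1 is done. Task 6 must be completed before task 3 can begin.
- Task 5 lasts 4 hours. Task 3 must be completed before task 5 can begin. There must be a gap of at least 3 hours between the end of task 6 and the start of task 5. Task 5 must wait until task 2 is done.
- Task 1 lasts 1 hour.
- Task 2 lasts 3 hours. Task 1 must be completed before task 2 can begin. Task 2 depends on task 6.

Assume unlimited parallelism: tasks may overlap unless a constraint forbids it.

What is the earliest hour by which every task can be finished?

36

Task 6 cannot begin until its own release at hour 2. It runs from hour 2 to 2 + 4 = hour 6.
Nothing blocks task 1, so it runs from hour 0 to hour 1.
For task 2: task 1 (finishes hour 1); task 6 (finishes hour 6). Taking the maximum gives a start of hour 6, and it finishes at 6 + 3 = hour 9.
Task 3 has to wait for task 2 (finishes hour 9); task 1 (finishes hour 1); task 6 (finishes hour 6). The latest of these is hour 9, so task 3 runs hour 9 to 9 + 5 = hour 14.
For task 5: task 3 (finishes hour 14); task 6 (finishes hour 6, plus 3-hour gap → hour 9); task 2 (finishes hour 9). Taking the maximum gives a start of hour 14, and it finishes at 14 + 4 = hour 18.
After task 5 (finishes hour 18), task 7 can start at hour 18 and finishes at hour 26.
Task 8 waits on task 7 (finishes hour 26, plus 3-hour gap → hour 29), so it starts at hour 29 and finishes at 29 + 7 = hour 36.
For task 4: task 6 (finishes hour 6); task 5 (finishes hour 18, plus 2-hour gap → hour 20). Taking the maximum gives a start of hour 20, and it finishes at 20 + 3 = hour 23.
All tasks are finished once the last one completes. Finish times: Task 1 at 1, Task 2 at 9, Task 3 at 14, Task 4 at 23, Task 5 at 18, Task 6 at 6, Task 7 at 26, Task 8 at 36. The latest is hour 36.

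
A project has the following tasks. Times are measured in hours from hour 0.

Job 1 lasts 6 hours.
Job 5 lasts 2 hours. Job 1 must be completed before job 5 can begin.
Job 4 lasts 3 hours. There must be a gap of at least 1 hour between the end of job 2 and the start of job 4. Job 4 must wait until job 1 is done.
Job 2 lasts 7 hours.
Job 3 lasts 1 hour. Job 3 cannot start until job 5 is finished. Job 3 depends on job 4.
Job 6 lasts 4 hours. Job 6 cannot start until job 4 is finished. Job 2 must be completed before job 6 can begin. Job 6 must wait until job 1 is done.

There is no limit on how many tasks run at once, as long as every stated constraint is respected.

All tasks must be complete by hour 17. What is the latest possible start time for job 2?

Nothing follows job 3; the deadline of hour 17 is its only limit. It must start by 17 − 1 = hour 16.
To finish by hour 17, job 6 (duration 4) must start no later than hour 13.
Job 4 must finish in time for job 3 (must start by hour 16); job 6 (must start by hour 13). The tightest is hour 13, so job 4 must start by 13 − 3 = hour 10.
Job 2 has several dependents: job 4 (must start by hour 10, minus 1-hour gap → hour 9); job 6 (must start by hour 13). The earliest of those limits is hour 9, so job 2 must start by 9 − 7 = hour 2.

2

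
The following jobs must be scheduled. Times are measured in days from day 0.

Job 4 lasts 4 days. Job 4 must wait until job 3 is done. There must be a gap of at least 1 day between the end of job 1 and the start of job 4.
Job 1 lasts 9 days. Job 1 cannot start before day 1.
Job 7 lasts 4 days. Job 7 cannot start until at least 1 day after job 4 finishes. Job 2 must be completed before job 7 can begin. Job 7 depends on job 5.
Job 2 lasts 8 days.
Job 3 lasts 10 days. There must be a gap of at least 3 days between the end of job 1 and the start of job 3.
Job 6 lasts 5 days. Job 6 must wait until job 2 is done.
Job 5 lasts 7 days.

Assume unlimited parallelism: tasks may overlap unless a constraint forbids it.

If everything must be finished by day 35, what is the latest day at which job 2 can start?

22

To finish by day 35, job 7 (duration 4) must start no later than day 31.
Nothing follows job 6; the deadline of day 35 is its only limit. It must start by 35 − 5 = day 30.
Job 2 has several dependents: job 6 (must start by day 30); job 7 (must start by day 31). The earliest of those limits is day 30, so job 2 must start by 30 − 8 = day 22.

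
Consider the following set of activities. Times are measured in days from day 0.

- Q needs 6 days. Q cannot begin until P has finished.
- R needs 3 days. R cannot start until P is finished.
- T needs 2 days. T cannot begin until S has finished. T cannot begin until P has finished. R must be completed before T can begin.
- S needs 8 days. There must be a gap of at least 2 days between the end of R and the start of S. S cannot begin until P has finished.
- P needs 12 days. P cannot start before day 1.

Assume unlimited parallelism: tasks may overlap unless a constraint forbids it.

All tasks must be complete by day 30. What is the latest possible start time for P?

3

To finish by day 30, Q (duration 6) must start no later than day 24.
T has no dependents, so it just needs to finish by day 30. Starting by 30 − 2 = day 28 achieves that.
S has to be done before T (must start by day 28). That means finishing by day 28, i.e. starting by 28 − 8 = day 20.
R must finish in time for S (must start by day 20, minus 2-day gap → day 18); T (must start by day 28). The tightest is day 18, so R must start by 18 − 3 = day 15.
P has several dependents: Q (must start by day 24); R (must start by day 15); S (must start by day 20); T (must start by day 28). The earliest of those limits is day 15, so P must start by 15 − 12 = day 3.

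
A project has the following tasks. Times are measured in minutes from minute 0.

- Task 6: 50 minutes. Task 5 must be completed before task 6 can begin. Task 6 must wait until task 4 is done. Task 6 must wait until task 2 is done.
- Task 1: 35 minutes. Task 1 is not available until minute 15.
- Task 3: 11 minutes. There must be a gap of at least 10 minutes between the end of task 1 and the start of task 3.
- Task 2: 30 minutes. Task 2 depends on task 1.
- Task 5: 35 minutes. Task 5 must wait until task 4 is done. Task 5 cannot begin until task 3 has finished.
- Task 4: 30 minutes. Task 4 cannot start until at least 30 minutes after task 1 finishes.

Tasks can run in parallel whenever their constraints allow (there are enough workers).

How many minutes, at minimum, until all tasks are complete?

Task 1 cannot begin until its own release at minute 15. It runs from minute 15 to 15 + 35 = minute 50.
Task 4 cannot begin until task 1 (finishes minute 50, plus 30-minute gap → minute 80). It runs from minute 80 to 80 + 30 = minute 110.
After task 1 (finishes minute 50, plus 10-minute gap → minute 60), task 3 can start at minute 60 and finishes at minute 71.
Task 5 needs all of task 4 (finishes minute 110); task 3 (finishes minute 71). That puts its earliest start at minute 110; it finishes at 110 + 35 = minute 145.
After task 1 (finishes minute 50), task 2 can start at minute 50 and finishes at minute 80.
Task 6 has to wait for task 5 (finishes minute 145); task 4 (finishes minute 110); task 2 (finishes minute 80). The latest of these is minute 145, so task 6 runs minute 145 to 145 + 50 = minute 195.
All tasks are finished once the last one completes. Finish times: Task 1 at 50, Task 2 at 80, Task 3 at 71, Task 4 at 110, Task 5 at 145, Task 6 at 195. The latest is minute 195.

195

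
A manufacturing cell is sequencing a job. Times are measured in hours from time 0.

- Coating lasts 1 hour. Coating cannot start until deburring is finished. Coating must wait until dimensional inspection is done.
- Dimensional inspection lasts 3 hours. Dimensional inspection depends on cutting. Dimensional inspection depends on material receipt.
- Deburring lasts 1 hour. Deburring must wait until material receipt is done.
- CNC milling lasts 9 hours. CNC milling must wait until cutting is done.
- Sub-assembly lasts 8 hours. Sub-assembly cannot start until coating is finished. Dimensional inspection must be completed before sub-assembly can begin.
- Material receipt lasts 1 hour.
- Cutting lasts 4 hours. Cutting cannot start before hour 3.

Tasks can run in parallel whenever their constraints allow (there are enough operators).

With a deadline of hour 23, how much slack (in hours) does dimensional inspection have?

4

Cutting cannot begin until its own release at hour 3. It runs from hour 3 to 3 + 4 = hour 7.
Material receipt can start immediately at hour 0; it finishes at hour 1.
Dimensional inspection has to wait for cutting (finishes hour 7); material receipt (finishes hour 1). The latest of these is hour 7, so dimensional inspection runs hour 7 to 7 + 3 = hour 10.

Working backward from the deadline:
Nothing follows sub-assembly; the deadline of hour 23 is its only limit. It must start by 23 − 8 = hour 15.
Since sub-assembly (must start by hour 15) depends on it, coating must finish by hour 15. Backing off its 1-hour duration gives a latest start of hour 14.
Dimensional inspection has several dependents: coating (must start by hour 14); sub-assembly (must start by hour 15). The earliest of those limits is hour 14, so dimensional inspection must start by 14 − 3 = hour 11.
So dimensional inspection can start as early as hour 7 and as late as hour 11, giving 11 − 7 = 4 hours of slack.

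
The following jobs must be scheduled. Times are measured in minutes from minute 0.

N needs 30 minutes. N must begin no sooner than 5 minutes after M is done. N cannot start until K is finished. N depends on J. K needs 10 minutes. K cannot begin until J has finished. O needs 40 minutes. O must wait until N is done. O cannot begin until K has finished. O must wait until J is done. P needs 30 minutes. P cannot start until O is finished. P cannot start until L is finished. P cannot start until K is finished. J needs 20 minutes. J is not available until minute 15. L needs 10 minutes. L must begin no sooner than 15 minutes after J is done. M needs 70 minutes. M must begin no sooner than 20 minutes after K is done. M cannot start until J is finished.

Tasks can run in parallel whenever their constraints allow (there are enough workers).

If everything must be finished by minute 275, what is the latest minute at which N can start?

P must finish by minute 275; it takes 30 minutes, so it must start by 275 − 30 = minute 245.
O must finish before P (must start by minute 245). With a 40-minute duration, O must start by 245 − 40 = minute 205.
N must finish before O (must start by minute 205). With a 30-minute duration, N must start by 205 − 30 = minute 175.

175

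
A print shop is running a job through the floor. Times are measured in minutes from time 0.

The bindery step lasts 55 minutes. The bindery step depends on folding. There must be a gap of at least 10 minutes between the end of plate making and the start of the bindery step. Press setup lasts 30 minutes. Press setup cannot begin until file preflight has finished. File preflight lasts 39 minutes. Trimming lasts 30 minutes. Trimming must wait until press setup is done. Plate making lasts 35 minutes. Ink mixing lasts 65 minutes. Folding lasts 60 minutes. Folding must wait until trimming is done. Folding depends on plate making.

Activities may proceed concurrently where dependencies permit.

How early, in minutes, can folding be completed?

159

Plate making has no prerequisites, so it starts at minute 0 and finishes at minute 35.
File preflight can start immediately at minute 0; it finishes at minute 39.
Press setup cannot begin until file preflight (finishes minute 39). It runs from minute 39 to 39 + 30 = minute 69.
After press setup (finishes minute 69), trimming can start at minute 69 and finishes at minute 99.
Folding has to wait for trimming (finishes minute 99); plate making (finishes minute 35). The latest of these is minute 99, so folding runs minute 99 to 99 + 60 = minute 159.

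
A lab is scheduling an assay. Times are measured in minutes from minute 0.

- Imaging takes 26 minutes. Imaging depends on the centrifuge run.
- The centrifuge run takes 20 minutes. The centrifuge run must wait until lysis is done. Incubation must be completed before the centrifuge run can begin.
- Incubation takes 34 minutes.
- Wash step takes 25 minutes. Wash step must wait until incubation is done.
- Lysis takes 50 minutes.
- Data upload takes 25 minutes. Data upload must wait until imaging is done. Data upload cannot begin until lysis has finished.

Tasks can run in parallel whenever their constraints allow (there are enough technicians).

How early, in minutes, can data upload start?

96

Incubation can start immediately at minute 0; it finishes at minute 34.
Lysis can start immediately at minute 0; it finishes at minute 50.
The centrifuge run cannot start until lysis (finishes minute 50); incubation (finishes minute 34). The controlling bound is minute 50, so the centrifuge run finishes at 50 + 20 = minute 70.
Imaging cannot begin until the centrifuge run (finishes minute 70). It runs from minute 70 to 70 + 26 = minute 96.
Data upload waits on imaging (finishes minute 96); lysis (finishes minute 50). The latest of these is minute 96, which is the earliest data upload can start.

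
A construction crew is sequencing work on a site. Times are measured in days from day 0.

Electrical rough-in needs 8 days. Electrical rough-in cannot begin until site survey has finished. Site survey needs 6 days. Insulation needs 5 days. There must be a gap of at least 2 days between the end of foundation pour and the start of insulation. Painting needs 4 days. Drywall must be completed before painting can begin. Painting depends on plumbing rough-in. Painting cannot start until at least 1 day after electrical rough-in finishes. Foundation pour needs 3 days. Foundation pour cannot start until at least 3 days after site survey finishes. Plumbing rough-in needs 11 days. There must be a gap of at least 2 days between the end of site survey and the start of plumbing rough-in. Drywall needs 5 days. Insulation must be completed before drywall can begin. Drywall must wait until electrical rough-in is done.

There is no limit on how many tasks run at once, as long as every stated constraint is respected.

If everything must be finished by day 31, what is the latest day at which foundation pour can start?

Painting has no dependents, so it just needs to finish by day 31. Starting by 31 − 4 = day 27 achieves that.
Since painting (must start by day 27) depends on it, drywall must finish by day 27. Backing off its 5-day duration gives a latest start of day 22.
Insulation feeds into drywall (must start by day 22); so insulation must finish by day 22 and therefore start by day 17.
Since insulation (must start by day 17, minus 2-day gap → day 15) depends on it, foundation pour must finish by day 15. Backing off its 3-day duration gives a latest start of day 12.

12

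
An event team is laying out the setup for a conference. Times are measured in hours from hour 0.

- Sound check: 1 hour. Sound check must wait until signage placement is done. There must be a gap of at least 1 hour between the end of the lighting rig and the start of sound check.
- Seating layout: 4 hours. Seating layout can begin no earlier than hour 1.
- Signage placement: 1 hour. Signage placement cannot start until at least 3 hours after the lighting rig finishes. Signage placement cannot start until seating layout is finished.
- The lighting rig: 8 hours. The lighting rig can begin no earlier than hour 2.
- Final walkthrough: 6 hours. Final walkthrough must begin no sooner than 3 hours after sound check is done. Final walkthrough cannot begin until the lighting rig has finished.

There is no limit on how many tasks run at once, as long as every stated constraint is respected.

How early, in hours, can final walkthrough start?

After its own release at hour 1, seating layout can start at hour 1 and finishes at hour 5.
After its own release at hour 2, the lighting rig can start at hour 2 and finishes at hour 10.
Signage placement has to wait for the lighting rig (finishes hour 10, plus 3-hour gap → hour 13); seating layout (finishes hour 5). The latest of these is hour 13, so signage placement runs hour 13 to 13 + 1 = hour 14.
For sound check: signage placement (finishes hour 14); the lighting rig (finishes hour 10, plus 1-hour gap → hour 11). Taking the maximum gives a start of hour 14, and it finishes at 14 + 1 = hour 15.
Final walkthrough waits on sound check (finishes hour 15, plus 3-hour gap → hour 18); the lighting rig (finishes hour 10). The latest of these is hour 18, which is the earliest final walkthrough can start.

18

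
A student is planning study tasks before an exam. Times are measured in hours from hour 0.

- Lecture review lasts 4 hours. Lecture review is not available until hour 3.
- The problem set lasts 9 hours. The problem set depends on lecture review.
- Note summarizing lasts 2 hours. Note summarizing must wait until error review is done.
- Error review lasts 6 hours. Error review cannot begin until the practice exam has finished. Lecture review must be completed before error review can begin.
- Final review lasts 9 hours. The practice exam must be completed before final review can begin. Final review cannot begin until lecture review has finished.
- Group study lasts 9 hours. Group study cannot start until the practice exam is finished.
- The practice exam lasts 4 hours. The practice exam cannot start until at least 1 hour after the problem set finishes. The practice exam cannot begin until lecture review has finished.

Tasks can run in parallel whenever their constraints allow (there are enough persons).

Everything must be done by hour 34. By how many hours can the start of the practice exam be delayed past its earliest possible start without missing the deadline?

Lecture review waits on its own release at hour 3, so it starts at hour 3 and finishes at 3 + 4 = hour 7.
The problem set waits on lecture review (finishes hour 7), so it starts at hour 7 and finishes at 7 + 9 = hour 16.
The practice exam needs all of the problem set (finishes hour 16, plus 1-hour gap → hour 17); lecture review (finishes hour 7). That puts its earliest start at hour 17; it finishes at 17 + 4 = hour 21.

Working backward from the deadline:
To finish by hour 34, note summarizing (duration 2) must start no later than hour 32.
Error review feeds into note summarizing (must start by hour 32); so error review must finish by hour 32 and therefore start by hour 26.
Nothing follows group study; the deadline of hour 34 is its only limit. It must start by 34 − 9 = hour 25.
Final review must finish by hour 34; it takes 9 hours, so it must start by 34 − 9 = hour 25.
For the practice exam: error review (must start by hour 26); group study (must start by hour 25); final review (must start by hour 25). The most restrictive is hour 25; with a 4-hour duration, the practice exam must start by hour 21.
So the practice exam can start as early as hour 17 and as late as hour 21, giving 21 − 17 = 4 hours of slack.

4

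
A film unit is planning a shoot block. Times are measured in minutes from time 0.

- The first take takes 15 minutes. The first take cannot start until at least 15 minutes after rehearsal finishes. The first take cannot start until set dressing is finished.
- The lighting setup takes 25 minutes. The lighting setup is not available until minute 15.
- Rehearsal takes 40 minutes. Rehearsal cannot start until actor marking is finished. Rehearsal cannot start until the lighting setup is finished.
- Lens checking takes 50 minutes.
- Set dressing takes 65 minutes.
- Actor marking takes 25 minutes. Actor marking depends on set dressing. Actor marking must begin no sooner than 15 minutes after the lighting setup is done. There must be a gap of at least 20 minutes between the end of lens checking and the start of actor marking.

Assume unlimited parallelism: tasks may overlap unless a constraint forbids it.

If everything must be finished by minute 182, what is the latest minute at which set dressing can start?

22

To finish by minute 182, the first take (duration 15) must start no later than minute 167.
Since the first take (must start by minute 167, minus 15-minute gap → minute 152) depends on it, rehearsal must finish by minute 152. Backing off its 40-minute duration gives a latest start of minute 112.
Since rehearsal (must start by minute 112) depends on it, actor marking must finish by minute 112. Backing off its 25-minute duration gives a latest start of minute 87.
Set dressing has several dependents: actor marking (must start by minute 87); the first take (must start by minute 167). The earliest of those limits is minute 87, so set dressing must start by 87 − 65 = minute 22.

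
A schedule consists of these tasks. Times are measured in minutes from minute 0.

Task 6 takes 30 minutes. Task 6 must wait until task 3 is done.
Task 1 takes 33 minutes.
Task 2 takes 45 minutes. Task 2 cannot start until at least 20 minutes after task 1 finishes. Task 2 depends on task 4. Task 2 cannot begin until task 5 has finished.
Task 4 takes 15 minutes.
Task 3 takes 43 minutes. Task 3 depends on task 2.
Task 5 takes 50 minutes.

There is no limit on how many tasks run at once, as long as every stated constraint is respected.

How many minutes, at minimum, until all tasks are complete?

171

Task 5 has no prerequisites, so it starts at minute 0 and finishes at minute 50.
Task 4 can start immediately at minute 0; it finishes at minute 15.
Task 1 can start immediately at minute 0; it finishes at minute 33.
Task 2 cannot start until task 1 (finishes minute 33, plus 20-minute gap → minute 53); task 4 (finishes minute 15); task 5 (finishes minute 50). The controlling bound is minute 53, so task 2 finishes at 53 + 45 = minute 98.
Task 3 waits on task 2 (finishes minute 98), so it starts at minute 98 and finishes at 98 + 43 = minute 141.
After task 3 (finishes minute 141), task 6 can start at minute 141 and finishes at minute 171.
All tasks are finished once the last one completes. Finish times: Task 1 at 33, Task 2 at 98, Task 3 at 141, Task 4 at 15, Task 5 at 50, Task 6 at 171. The latest is minute 171.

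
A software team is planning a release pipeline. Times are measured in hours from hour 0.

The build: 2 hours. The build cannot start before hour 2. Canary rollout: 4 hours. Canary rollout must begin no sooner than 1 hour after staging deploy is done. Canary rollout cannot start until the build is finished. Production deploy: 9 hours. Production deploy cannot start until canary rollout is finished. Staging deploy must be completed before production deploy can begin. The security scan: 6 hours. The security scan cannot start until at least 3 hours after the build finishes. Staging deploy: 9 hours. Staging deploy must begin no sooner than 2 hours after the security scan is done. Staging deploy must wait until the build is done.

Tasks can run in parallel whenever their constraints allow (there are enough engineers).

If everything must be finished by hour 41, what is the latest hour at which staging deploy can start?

Nothing follows production deploy; the deadline of hour 41 is its only limit. It must start by 41 − 9 = hour 32.
Canary rollout feeds into production deploy (must start by hour 32); so canary rollout must finish by hour 32 and therefore start by hour 28.
Staging deploy must finish in time for canary rollout (must start by hour 28, minus 1-hour gap → hour 27); production deploy (must start by hour 32). The tightest is hour 27, so staging deploy must start by 27 − 9 = hour 18.

18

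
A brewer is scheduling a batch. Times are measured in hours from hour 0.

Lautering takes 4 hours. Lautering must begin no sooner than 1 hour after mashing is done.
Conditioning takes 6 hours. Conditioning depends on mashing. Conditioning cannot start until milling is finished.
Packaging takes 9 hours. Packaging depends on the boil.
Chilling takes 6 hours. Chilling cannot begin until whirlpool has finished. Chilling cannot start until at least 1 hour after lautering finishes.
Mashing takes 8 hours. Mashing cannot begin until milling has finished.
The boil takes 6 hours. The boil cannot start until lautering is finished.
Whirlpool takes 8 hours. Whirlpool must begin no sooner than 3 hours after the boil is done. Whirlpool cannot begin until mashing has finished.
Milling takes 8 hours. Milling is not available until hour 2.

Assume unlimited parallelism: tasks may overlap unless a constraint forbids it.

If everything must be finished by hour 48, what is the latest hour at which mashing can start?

Nothing follows chilling; the deadline of hour 48 is its only limit. It must start by 48 − 6 = hour 42.
Whirlpool must finish before chilling (must start by hour 42). With an 8-hour duration, whirlpool must start by 42 − 8 = hour 34.
Packaging has no dependents, so it just needs to finish by hour 48. Starting by 48 − 9 = hour 39 achieves that.
For the boil: whirlpool (must start by hour 34, minus 3-hour gap → hour 31); packaging (must start by hour 39). The most restrictive is hour 31; with a 6-hour duration, the boil must start by hour 25.
Lautering feeds the boil (must start by hour 25); chilling (must start by hour 42, minus 1-hour gap → hour 41). Taking the minimum, lautering must finish by hour 25 and start by 25 − 4 = hour 21.
Conditioning must finish by hour 48; it takes 6 hours, so it must start by 48 − 6 = hour 42.
Mashing feeds lautering (must start by hour 21, minus 1-hour gap → hour 20); whirlpool (must start by hour 34); conditioning (must start by hour 42). Taking the minimum, mashing must finish by hour 20 and start by 20 − 8 = hour 12.

12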